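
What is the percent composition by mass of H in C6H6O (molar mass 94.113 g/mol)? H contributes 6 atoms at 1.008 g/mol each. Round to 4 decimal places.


pct = 100 * (n_elem * M_elem) / M_total
mass_contribution = 6 * 1.008 = 6.048 g/mol
pct = 100 * 6.048 / 94.113
pct = 6.4263173 %, rounded to 4 dp:

6.4263 %


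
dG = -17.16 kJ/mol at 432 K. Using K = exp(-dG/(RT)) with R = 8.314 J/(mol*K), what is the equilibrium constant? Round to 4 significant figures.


dG is in kJ/mol; multiply by 1000 to match R in J/(mol*K).
RT = 8.314 * 432 = 3591.648 J/mol
exponent = -dG*1000 / (RT) = -(-17.16*1000) / 3591.648 = 4.77775105
K = exp(4.77775105)
K = 118.83679, rounded to 4 significant figures:

118.8


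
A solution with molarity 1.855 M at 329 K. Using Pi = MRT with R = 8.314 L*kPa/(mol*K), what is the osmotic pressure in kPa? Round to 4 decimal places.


Osmotic pressure (van't Hoff): Pi = M*R*T.
RT = 8.314 * 329 = 2735.306
Pi = 1.855 * 2735.306
Pi = 5073.99263 kPa, rounded to 4 dp:

5073.9926 kPa


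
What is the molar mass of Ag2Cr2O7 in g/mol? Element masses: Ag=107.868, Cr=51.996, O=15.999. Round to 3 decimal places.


M = sum(count * atomic_mass) over atoms.
M = 2*107.868 + 2*51.996 + 7*15.999
M = 215.736 + 103.992 + 111.993
M = 431.721 g/mol, rounded to 3 dp:

431.721 g/mol


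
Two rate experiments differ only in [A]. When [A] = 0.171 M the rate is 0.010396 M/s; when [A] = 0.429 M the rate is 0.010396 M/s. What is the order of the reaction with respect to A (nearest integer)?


Rate is proportional to [A]^n, so rate2/rate1 = ([A]2/[A]1)^n. Take logs to solve for n.
rate2/rate1 = 0.010396 / 0.010396 = 1.0
[A]2/[A]1 = 0.429 / 0.171 = 2.5088
n = ln(1.0) / ln(2.5088) = 0.0
Nearest integer order:

0


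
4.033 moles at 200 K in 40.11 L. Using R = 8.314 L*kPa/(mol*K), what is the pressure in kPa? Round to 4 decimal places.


PV = nRT, solve for P = nRT / V.
nRT = 4.033 * 8.314 * 200 = 6706.0724
P = 6706.0724 / 40.11
P = 167.19203191 kPa, rounded to 4 dp:

167.1920 kPa


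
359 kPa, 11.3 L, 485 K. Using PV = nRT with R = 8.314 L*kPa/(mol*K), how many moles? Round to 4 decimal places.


PV = nRT, solve for n = PV / (RT).
PV = 359 * 11.3 = 4056.7
RT = 8.314 * 485 = 4032.29
n = 4056.7 / 4032.29
n = 1.00605363 mol, rounded to 4 dp:

1.0061 mol


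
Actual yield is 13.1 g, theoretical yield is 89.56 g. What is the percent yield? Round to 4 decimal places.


% yield = 100 * actual / theoretical
% yield = 100 * 13.1 / 89.56
% yield = 14.62706565 %, rounded to 4 dp:

14.6271 %


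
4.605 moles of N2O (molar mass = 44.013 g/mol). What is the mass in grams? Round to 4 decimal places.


mass = n * M
mass = 4.605 * 44.013
mass = 202.679865 g, rounded to 4 dp:

202.6799 g


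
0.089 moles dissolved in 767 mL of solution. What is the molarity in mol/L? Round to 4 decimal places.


Convert volume to liters: V_L = V_mL / 1000.
V_L = 767 / 1000 = 0.767 L
M = n / V_L = 0.089 / 0.767
M = 0.11603651 mol/L, rounded to 4 dp:

0.1160 mol/L


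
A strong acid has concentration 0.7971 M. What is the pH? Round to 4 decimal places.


A strong acid dissociates completely, so [H+] equals the given concentration.
pH = -log10([H+]) = -log10(0.7971)
pH = 0.09848719, rounded to 4 dp:

0.0985


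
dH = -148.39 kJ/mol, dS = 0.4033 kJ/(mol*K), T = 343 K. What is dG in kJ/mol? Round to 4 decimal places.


Gibbs: dG = dH - T*dS (consistent units, dS already in kJ/(mol*K)).
T*dS = 343 * 0.4033 = 138.3319
dG = -148.39 - (138.3319)
dG = -286.7219 kJ/mol, rounded to 4 dp:

-286.7219 kJ/mol


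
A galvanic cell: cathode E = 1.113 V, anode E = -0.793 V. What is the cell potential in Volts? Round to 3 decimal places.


Standard cell potential: E_cell = E_cathode - E_anode.
E_cell = 1.113 - (-0.793)
E_cell = 1.906 V, rounded to 3 dp:

1.906 V


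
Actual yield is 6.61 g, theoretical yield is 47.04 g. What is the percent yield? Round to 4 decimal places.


% yield = 100 * actual / theoretical
% yield = 100 * 6.61 / 47.04
% yield = 14.05187075 %, rounded to 4 dp:

14.0519 %


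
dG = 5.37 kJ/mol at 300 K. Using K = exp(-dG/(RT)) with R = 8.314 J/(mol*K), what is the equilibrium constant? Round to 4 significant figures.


dG is in kJ/mol; multiply by 1000 to match R in J/(mol*K).
RT = 8.314 * 300 = 2494.2 J/mol
exponent = -dG*1000 / (RT) = -(5.37*1000) / 2494.2 = -2.15299495
K = exp(-2.15299495)
K = 0.11613582, rounded to 4 significant figures:

0.1161


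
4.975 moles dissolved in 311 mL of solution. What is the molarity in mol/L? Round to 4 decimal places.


Convert volume to liters: V_L = V_mL / 1000.
V_L = 311 / 1000 = 0.311 L
M = n / V_L = 4.975 / 0.311
M = 15.99678457 mol/L, rounded to 4 dp:

15.9968 mol/L


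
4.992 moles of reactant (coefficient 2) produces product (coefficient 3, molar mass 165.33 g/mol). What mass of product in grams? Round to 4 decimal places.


Use the coefficient ratio to convert reactant moles to product moles, then multiply by the product's molar mass.
moles_P = moles_R * (coeff_P / coeff_R) = 4.992 * (3/2) = 7.488
mass_P = moles_P * M_P = 7.488 * 165.33
mass_P = 1237.99104 g, rounded to 4 dp:

1237.9910 g


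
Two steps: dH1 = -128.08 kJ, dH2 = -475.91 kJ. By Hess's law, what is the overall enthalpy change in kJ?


Hess's law: enthalpy is a state function, so add the step enthalpies.
dH_total = dH1 + dH2 = -128.08 + (-475.91)
dH_total = -603.99 kJ:

-603.99 kJ


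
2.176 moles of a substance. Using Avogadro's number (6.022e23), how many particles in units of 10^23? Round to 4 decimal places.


N = n * NA, then divide by 1e23 for the requested units.
N / 1e23 = n * 6.022
N / 1e23 = 2.176 * 6.022
N / 1e23 = 13.103872, rounded to 4 dp:

13.1039


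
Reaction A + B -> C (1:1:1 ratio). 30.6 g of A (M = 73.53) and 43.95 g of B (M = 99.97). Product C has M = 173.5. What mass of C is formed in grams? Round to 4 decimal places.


Find moles of each reactant; the smaller value is the limiting reagent in a 1:1:1 reaction, so moles_C equals moles of the limiter.
n_A = mass_A / M_A = 30.6 / 73.53 = 0.416157 mol
n_B = mass_B / M_B = 43.95 / 99.97 = 0.439632 mol
Limiting reagent: A (smaller), n_limiting = 0.416157 mol
mass_C = n_limiting * M_C = 0.416157 * 173.5
mass_C = 72.2032395 g, rounded to 4 dp:

72.2032 g


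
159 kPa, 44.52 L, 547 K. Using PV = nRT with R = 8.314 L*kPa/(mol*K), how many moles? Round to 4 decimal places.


PV = nRT, solve for n = PV / (RT).
PV = 159 * 44.52 = 7078.68
RT = 8.314 * 547 = 4547.758
n = 7078.68 / 4547.758
n = 1.55652082 mol, rounded to 4 dp:

1.5565 mol


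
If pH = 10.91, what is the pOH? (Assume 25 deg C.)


At 25 deg C, pH + pOH = 14.
pOH = 14 - pH = 14 - 10.91
pOH = 3.09:

3.09


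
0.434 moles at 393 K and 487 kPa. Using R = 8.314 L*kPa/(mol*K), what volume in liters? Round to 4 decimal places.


PV = nRT, solve for V = nRT / P.
nRT = 0.434 * 8.314 * 393 = 1418.0525
V = 1418.0525 / 487
V = 2.91181211 L, rounded to 4 dp:

2.9118 L


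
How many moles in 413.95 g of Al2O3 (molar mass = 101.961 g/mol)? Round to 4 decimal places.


n = mass / M
n = 413.95 / 101.961
n = 4.05988564 mol, rounded to 4 dp:

4.0599 mol


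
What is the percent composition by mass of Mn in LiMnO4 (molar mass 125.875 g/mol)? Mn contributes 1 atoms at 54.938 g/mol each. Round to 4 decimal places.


pct = 100 * (n_elem * M_elem) / M_total
mass_contribution = 1 * 54.938 = 54.938 g/mol
pct = 100 * 54.938 / 125.875
pct = 43.6448858 %, rounded to 4 dp:

43.6449 %


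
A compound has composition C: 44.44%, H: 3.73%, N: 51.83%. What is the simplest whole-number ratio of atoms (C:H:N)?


Assume 100 g of compound, divide each mass% by atomic mass to get moles, then normalize by the smallest to get a raw atom ratio.
Moles per 100 g: C: 44.44/12.011 = 3.6999, H: 3.73/1.008 = 3.7004, N: 51.83/14.007 = 3.7003
Raw ratio (divide by min = 3.6999): C: 1.0, H: 1.0, N: 1.0
Multiply by 1 to clear fractions: C: 1.0 ~= 1, H: 1.0 ~= 1, N: 1.0 ~= 1
Reduce by GCD to get the simplest whole-number ratio:

1:1:1


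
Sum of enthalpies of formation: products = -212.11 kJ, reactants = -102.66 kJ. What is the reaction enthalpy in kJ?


dH_rxn = sum(dH_f products) - sum(dH_f reactants)
dH_rxn = -212.11 - (-102.66)
dH_rxn = -109.45 kJ:

-109.45 kJ


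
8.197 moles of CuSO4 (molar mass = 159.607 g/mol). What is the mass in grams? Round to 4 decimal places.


mass = n * M
mass = 8.197 * 159.607
mass = 1308.298579 g, rounded to 4 dp:

1308.2986 g


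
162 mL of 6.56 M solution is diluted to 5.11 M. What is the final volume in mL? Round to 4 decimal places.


Dilution: M1*V1 = M2*V2, solve for V2.
V2 = M1*V1 / M2
V2 = 6.56 * 162 / 5.11
V2 = 1062.72 / 5.11
V2 = 207.96868885 mL, rounded to 4 dp:

207.9687 mL


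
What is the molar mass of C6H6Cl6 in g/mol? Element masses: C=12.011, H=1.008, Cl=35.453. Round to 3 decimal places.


M = sum(count * atomic_mass) over atoms.
M = 6*12.011 + 6*1.008 + 6*35.453
M = 72.066 + 6.048 + 212.718
M = 290.832 g/mol, rounded to 3 dp:

290.832 g/mol


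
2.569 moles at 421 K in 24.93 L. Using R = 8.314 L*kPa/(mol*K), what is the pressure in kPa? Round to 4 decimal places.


PV = nRT, solve for P = nRT / V.
nRT = 2.569 * 8.314 * 421 = 8991.9984
P = 8991.9984 / 24.93
P = 360.68986763 kPa, rounded to 4 dp:

360.6899 kPa


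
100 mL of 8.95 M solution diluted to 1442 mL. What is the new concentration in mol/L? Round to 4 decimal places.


Dilution: M1*V1 = M2*V2, solve for M2.
M2 = M1*V1 / V2
M2 = 8.95 * 100 / 1442
M2 = 895.0 / 1442
M2 = 0.62066574 mol/L, rounded to 4 dp:

0.6207 mol/L


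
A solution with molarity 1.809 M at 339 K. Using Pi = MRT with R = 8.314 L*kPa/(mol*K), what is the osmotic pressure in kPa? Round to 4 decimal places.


Osmotic pressure (van't Hoff): Pi = M*R*T.
RT = 8.314 * 339 = 2818.446
Pi = 1.809 * 2818.446
Pi = 5098.568814 kPa, rounded to 4 dp:

5098.5688 kPa


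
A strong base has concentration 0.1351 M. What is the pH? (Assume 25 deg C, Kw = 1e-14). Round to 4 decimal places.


A strong base dissociates completely, so [OH-] equals the given concentration.
pOH = -log10([OH-]) = -log10(0.1351) = 0.869345
pH = 14 - pOH = 14 - 0.869345
pH = 13.130655, rounded to 4 dp:

13.1307


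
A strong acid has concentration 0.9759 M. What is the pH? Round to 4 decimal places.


A strong acid dissociates completely, so [H+] equals the given concentration.
pH = -log10([H+]) = -log10(0.9759)
pH = 0.01059468, rounded to 4 dp:

0.0106


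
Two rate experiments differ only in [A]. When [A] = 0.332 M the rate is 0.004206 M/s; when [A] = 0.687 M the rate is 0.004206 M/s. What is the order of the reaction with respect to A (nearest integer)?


Rate is proportional to [A]^n, so rate2/rate1 = ([A]2/[A]1)^n. Take logs to solve for n.
rate2/rate1 = 0.004206 / 0.004206 = 1.0
[A]2/[A]1 = 0.687 / 0.332 = 2.0693
n = ln(1.0) / ln(2.0693) = 0.0
Nearest integer order:

0


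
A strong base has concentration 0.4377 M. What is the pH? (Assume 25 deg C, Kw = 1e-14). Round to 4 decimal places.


A strong base dissociates completely, so [OH-] equals the given concentration.
pOH = -log10([OH-]) = -log10(0.4377) = 0.358823
pH = 14 - pOH = 14 - 0.358823
pH = 13.641177, rounded to 4 dp:

13.6412


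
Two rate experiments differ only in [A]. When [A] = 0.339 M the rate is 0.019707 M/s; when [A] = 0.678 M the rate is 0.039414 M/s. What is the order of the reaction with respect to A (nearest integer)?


Rate is proportional to [A]^n, so rate2/rate1 = ([A]2/[A]1)^n. Take logs to solve for n.
rate2/rate1 = 0.039414 / 0.019707 = 2.0
[A]2/[A]1 = 0.678 / 0.339 = 2.0
n = ln(2.0) / ln(2.0) = 1.0
Nearest integer order:

1


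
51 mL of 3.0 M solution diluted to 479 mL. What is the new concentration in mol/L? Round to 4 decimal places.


Dilution: M1*V1 = M2*V2, solve for M2.
M2 = M1*V1 / V2
M2 = 3.0 * 51 / 479
M2 = 153.0 / 479
M2 = 0.31941545 mol/L, rounded to 4 dp:

0.3194 mol/L


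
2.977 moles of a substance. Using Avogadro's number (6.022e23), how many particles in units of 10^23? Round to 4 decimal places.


N = n * NA, then divide by 1e23 for the requested units.
N / 1e23 = n * 6.022
N / 1e23 = 2.977 * 6.022
N / 1e23 = 17.927494, rounded to 4 dp:

17.9275


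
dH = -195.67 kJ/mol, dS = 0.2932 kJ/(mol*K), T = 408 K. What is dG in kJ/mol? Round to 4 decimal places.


Gibbs: dG = dH - T*dS (consistent units, dS already in kJ/(mol*K)).
T*dS = 408 * 0.2932 = 119.6256
dG = -195.67 - (119.6256)
dG = -315.2956 kJ/mol, rounded to 4 dp:

-315.2956 kJ/mol


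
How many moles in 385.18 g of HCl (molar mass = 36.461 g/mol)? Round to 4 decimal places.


n = mass / M
n = 385.18 / 36.461
n = 10.56416445 mol, rounded to 4 dp:

10.5642 mol


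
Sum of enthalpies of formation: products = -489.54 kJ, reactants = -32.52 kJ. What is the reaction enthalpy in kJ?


dH_rxn = sum(dH_f products) - sum(dH_f reactants)
dH_rxn = -489.54 - (-32.52)
dH_rxn = -457.02 kJ:

-457.02 kJ


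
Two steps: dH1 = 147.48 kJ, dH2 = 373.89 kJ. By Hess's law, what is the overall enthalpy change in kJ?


Hess's law: enthalpy is a state function, so add the step enthalpies.
dH_total = dH1 + dH2 = 147.48 + (373.89)
dH_total = 521.37 kJ:

521.37 kJ


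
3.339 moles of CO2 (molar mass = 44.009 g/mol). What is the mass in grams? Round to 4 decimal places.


mass = n * M
mass = 3.339 * 44.009
mass = 146.946051 g, rounded to 4 dp:

146.9461 g


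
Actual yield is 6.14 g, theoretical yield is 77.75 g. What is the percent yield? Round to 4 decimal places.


% yield = 100 * actual / theoretical
% yield = 100 * 6.14 / 77.75
% yield = 7.89710611 %, rounded to 4 dp:

7.8971 %


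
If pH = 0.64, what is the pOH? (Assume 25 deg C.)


At 25 deg C, pH + pOH = 14.
pOH = 14 - pH = 14 - 0.64
pOH = 13.36:

13.36


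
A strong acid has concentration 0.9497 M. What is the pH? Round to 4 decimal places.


A strong acid dissociates completely, so [H+] equals the given concentration.
pH = -log10([H+]) = -log10(0.9497)
pH = 0.02241356, rounded to 4 dp:

0.0224


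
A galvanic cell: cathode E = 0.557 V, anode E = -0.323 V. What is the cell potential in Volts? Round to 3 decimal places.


Standard cell potential: E_cell = E_cathode - E_anode.
E_cell = 0.557 - (-0.323)
E_cell = 0.88 V, rounded to 3 dp:

0.880 V


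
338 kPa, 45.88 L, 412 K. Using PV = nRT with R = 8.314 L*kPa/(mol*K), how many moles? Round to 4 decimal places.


PV = nRT, solve for n = PV / (RT).
PV = 338 * 45.88 = 15507.44
RT = 8.314 * 412 = 3425.368
n = 15507.44 / 3425.368
n = 4.52723328 mol, rounded to 4 dp:

4.5272 mol


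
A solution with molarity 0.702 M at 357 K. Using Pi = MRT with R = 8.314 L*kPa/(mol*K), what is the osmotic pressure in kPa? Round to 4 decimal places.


Osmotic pressure (van't Hoff): Pi = M*R*T.
RT = 8.314 * 357 = 2968.098
Pi = 0.702 * 2968.098
Pi = 2083.604796 kPa, rounded to 4 dp:

2083.6048 kPa


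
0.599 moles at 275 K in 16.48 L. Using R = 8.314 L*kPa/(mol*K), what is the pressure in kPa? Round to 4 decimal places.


PV = nRT, solve for P = nRT / V.
nRT = 0.599 * 8.314 * 275 = 1369.5237
P = 1369.5237 / 16.48
P = 83.10216626 kPa, rounded to 4 dp:

83.1022 kPa


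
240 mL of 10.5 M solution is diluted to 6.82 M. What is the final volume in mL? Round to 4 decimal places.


Dilution: M1*V1 = M2*V2, solve for V2.
V2 = M1*V1 / M2
V2 = 10.5 * 240 / 6.82
V2 = 2520.0 / 6.82
V2 = 369.50146628 mL, rounded to 4 dp:

369.5015 mL


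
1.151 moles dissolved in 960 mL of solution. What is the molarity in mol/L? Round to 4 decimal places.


Convert volume to liters: V_L = V_mL / 1000.
V_L = 960 / 1000 = 0.96 L
M = n / V_L = 1.151 / 0.96
M = 1.19895833 mol/L, rounded to 4 dp:

1.1990 mol/L


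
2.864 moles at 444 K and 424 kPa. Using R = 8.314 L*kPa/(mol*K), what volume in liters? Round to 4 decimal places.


PV = nRT, solve for V = nRT / P.
nRT = 2.864 * 8.314 * 444 = 10572.2154
V = 10572.2154 / 424
V = 24.93447028 L, rounded to 4 dp:

24.9345 L


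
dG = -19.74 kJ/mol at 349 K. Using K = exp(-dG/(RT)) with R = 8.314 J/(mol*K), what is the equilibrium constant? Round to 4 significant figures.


dG is in kJ/mol; multiply by 1000 to match R in J/(mol*K).
RT = 8.314 * 349 = 2901.586 J/mol
exponent = -dG*1000 / (RT) = -(-19.74*1000) / 2901.586 = 6.80317592
K = exp(6.80317592)
K = 900.70332, rounded to 4 significant figures:

900.7


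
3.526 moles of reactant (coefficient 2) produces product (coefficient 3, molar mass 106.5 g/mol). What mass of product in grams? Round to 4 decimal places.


Use the coefficient ratio to convert reactant moles to product moles, then multiply by the product's molar mass.
moles_P = moles_R * (coeff_P / coeff_R) = 3.526 * (3/2) = 5.289
mass_P = moles_P * M_P = 5.289 * 106.5
mass_P = 563.2785 g, rounded to 4 dp:

563.2785 g


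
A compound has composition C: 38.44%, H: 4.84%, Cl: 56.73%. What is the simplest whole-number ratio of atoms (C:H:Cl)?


Assume 100 g of compound, divide each mass% by atomic mass to get moles, then normalize by the smallest to get a raw atom ratio.
Moles per 100 g: C: 38.44/12.011 = 3.2004, H: 4.84/1.008 = 4.8016, Cl: 56.73/35.453 = 1.6001
Raw ratio (divide by min = 1.6001): C: 2.0, H: 3.001, Cl: 1.0
Multiply by 1 to clear fractions: C: 2.0 ~= 2, H: 3.001 ~= 3, Cl: 1.0 ~= 1
Reduce by GCD to get the simplest whole-number ratio:

2:3:1


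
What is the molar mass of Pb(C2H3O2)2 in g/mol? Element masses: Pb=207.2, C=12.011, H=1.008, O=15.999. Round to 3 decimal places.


M = sum(count * atomic_mass) over atoms.
M = 1*207.2 + 4*12.011 + 6*1.008 + 4*15.999
M = 207.2 + 48.044 + 6.048 + 63.996
M = 325.288 g/mol, rounded to 3 dp:

325.288 g/mol


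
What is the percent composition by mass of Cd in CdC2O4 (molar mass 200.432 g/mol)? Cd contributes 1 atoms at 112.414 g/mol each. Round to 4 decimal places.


pct = 100 * (n_elem * M_elem) / M_total
mass_contribution = 1 * 112.414 = 112.414 g/mol
pct = 100 * 112.414 / 200.432
pct = 56.08585455 %, rounded to 4 dp:

56.0859 %


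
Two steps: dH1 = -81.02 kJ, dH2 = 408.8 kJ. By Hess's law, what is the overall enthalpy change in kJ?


Hess's law: enthalpy is a state function, so add the step enthalpies.
dH_total = dH1 + dH2 = -81.02 + (408.8)
dH_total = 327.78 kJ:

327.78 kJ


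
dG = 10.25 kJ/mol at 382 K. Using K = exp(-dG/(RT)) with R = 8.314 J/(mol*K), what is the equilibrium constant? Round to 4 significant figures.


dG is in kJ/mol; multiply by 1000 to match R in J/(mol*K).
RT = 8.314 * 382 = 3175.948 J/mol
exponent = -dG*1000 / (RT) = -(10.25*1000) / 3175.948 = -3.22738282
K = exp(-3.22738282)
K = 0.039661163, rounded to 4 significant figures:

0.03966


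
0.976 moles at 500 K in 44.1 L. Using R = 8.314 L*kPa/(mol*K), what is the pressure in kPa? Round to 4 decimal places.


PV = nRT, solve for P = nRT / V.
nRT = 0.976 * 8.314 * 500 = 4057.232
P = 4057.232 / 44.1
P = 92.00072562 kPa, rounded to 4 dp:

92.0007 kPa


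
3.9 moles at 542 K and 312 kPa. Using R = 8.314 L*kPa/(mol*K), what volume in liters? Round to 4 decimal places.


PV = nRT, solve for V = nRT / P.
nRT = 3.9 * 8.314 * 542 = 17574.1332
V = 17574.1332 / 312
V = 56.32735 L, rounded to 4 dp:

56.3274 L


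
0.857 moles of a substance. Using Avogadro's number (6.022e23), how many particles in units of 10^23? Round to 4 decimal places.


N = n * NA, then divide by 1e23 for the requested units.
N / 1e23 = n * 6.022
N / 1e23 = 0.857 * 6.022
N / 1e23 = 5.160854, rounded to 4 dp:

5.1609


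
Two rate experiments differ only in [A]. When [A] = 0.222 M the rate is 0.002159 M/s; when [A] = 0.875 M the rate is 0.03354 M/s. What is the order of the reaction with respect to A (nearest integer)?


Rate is proportional to [A]^n, so rate2/rate1 = ([A]2/[A]1)^n. Take logs to solve for n.
rate2/rate1 = 0.03354 / 0.002159 = 15.535
[A]2/[A]1 = 0.875 / 0.222 = 3.9414
n = ln(15.535) / ln(3.9414) = 2.0
Nearest integer order:

2


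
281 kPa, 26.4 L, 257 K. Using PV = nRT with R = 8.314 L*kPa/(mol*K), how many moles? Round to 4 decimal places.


PV = nRT, solve for n = PV / (RT).
PV = 281 * 26.4 = 7418.4
RT = 8.314 * 257 = 2136.698
n = 7418.4 / 2136.698
n = 3.47189916 mol, rounded to 4 dp:

3.4719 mol


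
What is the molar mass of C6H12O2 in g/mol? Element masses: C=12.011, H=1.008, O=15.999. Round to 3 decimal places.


M = sum(count * atomic_mass) over atoms.
M = 6*12.011 + 12*1.008 + 2*15.999
M = 72.066 + 12.096 + 31.998
M = 116.16 g/mol, rounded to 3 dp:

116.160 g/mol


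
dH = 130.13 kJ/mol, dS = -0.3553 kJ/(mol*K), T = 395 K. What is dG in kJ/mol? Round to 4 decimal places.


Gibbs: dG = dH - T*dS (consistent units, dS already in kJ/(mol*K)).
T*dS = 395 * -0.3553 = -140.3435
dG = 130.13 - (-140.3435)
dG = 270.4735 kJ/mol, rounded to 4 dp:

270.4735 kJ/mol


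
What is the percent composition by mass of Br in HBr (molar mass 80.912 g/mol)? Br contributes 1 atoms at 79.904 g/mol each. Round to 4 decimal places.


pct = 100 * (n_elem * M_elem) / M_total
mass_contribution = 1 * 79.904 = 79.904 g/mol
pct = 100 * 79.904 / 80.912
pct = 98.7542021 %, rounded to 4 dp:

98.7542 %


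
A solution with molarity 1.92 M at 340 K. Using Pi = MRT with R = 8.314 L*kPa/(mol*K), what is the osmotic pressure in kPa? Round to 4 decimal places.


Osmotic pressure (van't Hoff): Pi = M*R*T.
RT = 8.314 * 340 = 2826.76
Pi = 1.92 * 2826.76
Pi = 5427.3792 kPa, rounded to 4 dp:

5427.3792 kPa


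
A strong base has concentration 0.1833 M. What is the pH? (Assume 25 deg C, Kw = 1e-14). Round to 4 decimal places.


A strong base dissociates completely, so [OH-] equals the given concentration.
pOH = -log10([OH-]) = -log10(0.1833) = 0.736838
pH = 14 - pOH = 14 - 0.736838
pH = 13.263162, rounded to 4 dp:

13.2632


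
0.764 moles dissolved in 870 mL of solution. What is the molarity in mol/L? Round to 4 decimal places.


Convert volume to liters: V_L = V_mL / 1000.
V_L = 870 / 1000 = 0.87 L
M = n / V_L = 0.764 / 0.87
M = 0.87816092 mol/L, rounded to 4 dp:

0.8782 mol/L


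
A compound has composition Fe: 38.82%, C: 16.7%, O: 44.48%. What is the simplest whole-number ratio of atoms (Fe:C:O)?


Assume 100 g of compound, divide each mass% by atomic mass to get moles, then normalize by the smallest to get a raw atom ratio.
Moles per 100 g: Fe: 38.82/55.845 = 0.6951, C: 16.7/12.011 = 1.3904, O: 44.48/15.999 = 2.7802
Raw ratio (divide by min = 0.6951): Fe: 1.0, C: 2.0, O: 3.999
Multiply by 1 to clear fractions: Fe: 1.0 ~= 1, C: 2.0 ~= 2, O: 3.999 ~= 4
Reduce by GCD to get the simplest whole-number ratio:

1:2:4


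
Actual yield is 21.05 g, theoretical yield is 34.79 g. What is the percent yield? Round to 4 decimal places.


% yield = 100 * actual / theoretical
% yield = 100 * 21.05 / 34.79
% yield = 60.5058925 %, rounded to 4 dp:

60.5059 %


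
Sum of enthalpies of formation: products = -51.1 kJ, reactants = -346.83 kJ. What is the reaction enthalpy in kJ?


dH_rxn = sum(dH_f products) - sum(dH_f reactants)
dH_rxn = -51.1 - (-346.83)
dH_rxn = 295.73 kJ:

295.73 kJ


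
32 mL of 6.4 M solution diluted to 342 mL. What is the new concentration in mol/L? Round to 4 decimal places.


Dilution: M1*V1 = M2*V2, solve for M2.
M2 = M1*V1 / V2
M2 = 6.4 * 32 / 342
M2 = 204.8 / 342
M2 = 0.59883041 mol/L, rounded to 4 dp:

0.5988 mol/L


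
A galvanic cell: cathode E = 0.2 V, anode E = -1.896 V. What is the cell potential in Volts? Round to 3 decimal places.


Standard cell potential: E_cell = E_cathode - E_anode.
E_cell = 0.2 - (-1.896)
E_cell = 2.096 V, rounded to 3 dp:

2.096 V


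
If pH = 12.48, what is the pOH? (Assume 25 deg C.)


At 25 deg C, pH + pOH = 14.
pOH = 14 - pH = 14 - 12.48
pOH = 1.52:

1.52


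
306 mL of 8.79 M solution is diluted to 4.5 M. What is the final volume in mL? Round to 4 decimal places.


Dilution: M1*V1 = M2*V2, solve for V2.
V2 = M1*V1 / M2
V2 = 8.79 * 306 / 4.5
V2 = 2689.74 / 4.5
V2 = 597.72 mL, rounded to 4 dp:

597.7200 mL


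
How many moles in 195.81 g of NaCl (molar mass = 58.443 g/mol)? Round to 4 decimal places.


n = mass / M
n = 195.81 / 58.443
n = 3.35044402 mol, rounded to 4 dp:

3.3504 mol


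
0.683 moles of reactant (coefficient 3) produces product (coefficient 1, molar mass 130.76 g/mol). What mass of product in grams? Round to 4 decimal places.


Use the coefficient ratio to convert reactant moles to product moles, then multiply by the product's molar mass.
moles_P = moles_R * (coeff_P / coeff_R) = 0.683 * (1/3) = 0.227667
mass_P = moles_P * M_P = 0.227667 * 130.76
mass_P = 29.76973692 g, rounded to 4 dp:

29.7697 g


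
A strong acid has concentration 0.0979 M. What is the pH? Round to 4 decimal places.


A strong acid dissociates completely, so [H+] equals the given concentration.
pH = -log10([H+]) = -log10(0.0979)
pH = 1.00921731, rounded to 4 dp:

1.0092


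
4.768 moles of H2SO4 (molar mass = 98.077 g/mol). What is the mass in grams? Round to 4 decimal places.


mass = n * M
mass = 4.768 * 98.077
mass = 467.631136 g, rounded to 4 dp:

467.6311 g


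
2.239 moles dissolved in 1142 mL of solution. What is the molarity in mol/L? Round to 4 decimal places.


Convert volume to liters: V_L = V_mL / 1000.
V_L = 1142 / 1000 = 1.142 L
M = n / V_L = 2.239 / 1.142
M = 1.96059545 mol/L, rounded to 4 dp:

1.9606 mol/L


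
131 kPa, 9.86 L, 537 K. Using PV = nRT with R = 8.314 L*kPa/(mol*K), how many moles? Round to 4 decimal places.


PV = nRT, solve for n = PV / (RT).
PV = 131 * 9.86 = 1291.66
RT = 8.314 * 537 = 4464.618
n = 1291.66 / 4464.618
n = 0.28931031 mol, rounded to 4 dp:

0.2893 mol


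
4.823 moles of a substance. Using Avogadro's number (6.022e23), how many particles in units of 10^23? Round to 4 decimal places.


N = n * NA, then divide by 1e23 for the requested units.
N / 1e23 = n * 6.022
N / 1e23 = 4.823 * 6.022
N / 1e23 = 29.044106, rounded to 4 dp:

29.0441


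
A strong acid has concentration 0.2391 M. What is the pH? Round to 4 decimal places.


A strong acid dissociates completely, so [H+] equals the given concentration.
pH = -log10([H+]) = -log10(0.2391)
pH = 0.62142042, rounded to 4 dp:

0.6214


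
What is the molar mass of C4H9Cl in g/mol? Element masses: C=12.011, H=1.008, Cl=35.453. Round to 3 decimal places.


M = sum(count * atomic_mass) over atoms.
M = 4*12.011 + 9*1.008 + 1*35.453
M = 48.044 + 9.072 + 35.453
M = 92.569 g/mol, rounded to 3 dp:

92.569 g/mol


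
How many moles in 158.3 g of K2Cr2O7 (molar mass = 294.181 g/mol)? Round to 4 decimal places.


n = mass / M
n = 158.3 / 294.181
n = 0.53810409 mol, rounded to 4 dp:

0.5381 mol


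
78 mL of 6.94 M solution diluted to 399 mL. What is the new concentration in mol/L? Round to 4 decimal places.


Dilution: M1*V1 = M2*V2, solve for M2.
M2 = M1*V1 / V2
M2 = 6.94 * 78 / 399
M2 = 541.32 / 399
M2 = 1.35669173 mol/L, rounded to 4 dp:

1.3567 mol/L


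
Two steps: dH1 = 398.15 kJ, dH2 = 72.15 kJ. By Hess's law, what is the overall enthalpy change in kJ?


Hess's law: enthalpy is a state function, so add the step enthalpies.
dH_total = dH1 + dH2 = 398.15 + (72.15)
dH_total = 470.3 kJ:

470.30 kJ


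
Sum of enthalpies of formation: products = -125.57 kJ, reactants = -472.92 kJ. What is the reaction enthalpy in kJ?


dH_rxn = sum(dH_f products) - sum(dH_f reactants)
dH_rxn = -125.57 - (-472.92)
dH_rxn = 347.35 kJ:

347.35 kJ


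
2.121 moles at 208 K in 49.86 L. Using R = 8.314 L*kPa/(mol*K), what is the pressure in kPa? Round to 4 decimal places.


PV = nRT, solve for P = nRT / V.
nRT = 2.121 * 8.314 * 208 = 3667.8708
P = 3667.8708 / 49.86
P = 73.5633935 kPa, rounded to 4 dp:

73.5634 kPa


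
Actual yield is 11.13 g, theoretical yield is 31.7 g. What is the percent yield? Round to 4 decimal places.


% yield = 100 * actual / theoretical
% yield = 100 * 11.13 / 31.7
% yield = 35.11041009 %, rounded to 4 dp:

35.1104 %


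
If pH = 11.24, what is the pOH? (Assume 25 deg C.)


At 25 deg C, pH + pOH = 14.
pOH = 14 - pH = 14 - 11.24
pOH = 2.76:

2.76


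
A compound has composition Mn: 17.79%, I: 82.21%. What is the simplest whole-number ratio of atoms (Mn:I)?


Assume 100 g of compound, divide each mass% by atomic mass to get moles, then normalize by the smallest to get a raw atom ratio.
Moles per 100 g: Mn: 17.79/54.938 = 0.3238, I: 82.21/126.904 = 0.6478
Raw ratio (divide by min = 0.3238): Mn: 1.0, I: 2.001
Multiply by 1 to clear fractions: Mn: 1.0 ~= 1, I: 2.001 ~= 2
Reduce by GCD to get the simplest whole-number ratio:

1:2


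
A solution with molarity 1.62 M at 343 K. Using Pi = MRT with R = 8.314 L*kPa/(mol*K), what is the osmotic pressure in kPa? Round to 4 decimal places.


Osmotic pressure (van't Hoff): Pi = M*R*T.
RT = 8.314 * 343 = 2851.702
Pi = 1.62 * 2851.702
Pi = 4619.75724 kPa, rounded to 4 dp:

4619.7572 kPa


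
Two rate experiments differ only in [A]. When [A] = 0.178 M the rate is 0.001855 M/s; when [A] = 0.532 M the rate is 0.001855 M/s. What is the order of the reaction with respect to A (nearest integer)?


Rate is proportional to [A]^n, so rate2/rate1 = ([A]2/[A]1)^n. Take logs to solve for n.
rate2/rate1 = 0.001855 / 0.001855 = 1.0
[A]2/[A]1 = 0.532 / 0.178 = 2.9888
n = ln(1.0) / ln(2.9888) = 0.0
Nearest integer order:

0


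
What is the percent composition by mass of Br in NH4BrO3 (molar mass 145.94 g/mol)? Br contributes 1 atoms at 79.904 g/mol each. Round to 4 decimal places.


pct = 100 * (n_elem * M_elem) / M_total
mass_contribution = 1 * 79.904 = 79.904 g/mol
pct = 100 * 79.904 / 145.94
pct = 54.75126764 %, rounded to 4 dp:

54.7513 %


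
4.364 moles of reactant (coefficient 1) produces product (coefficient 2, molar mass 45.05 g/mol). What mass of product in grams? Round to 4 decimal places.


Use the coefficient ratio to convert reactant moles to product moles, then multiply by the product's molar mass.
moles_P = moles_R * (coeff_P / coeff_R) = 4.364 * (2/1) = 8.728
mass_P = moles_P * M_P = 8.728 * 45.05
mass_P = 393.1964 g, rounded to 4 dp:

393.1964 g


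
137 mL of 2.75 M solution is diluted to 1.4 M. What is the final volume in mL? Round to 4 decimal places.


Dilution: M1*V1 = M2*V2, solve for V2.
V2 = M1*V1 / M2
V2 = 2.75 * 137 / 1.4
V2 = 376.75 / 1.4
V2 = 269.10714286 mL, rounded to 4 dp:

269.1071 mL


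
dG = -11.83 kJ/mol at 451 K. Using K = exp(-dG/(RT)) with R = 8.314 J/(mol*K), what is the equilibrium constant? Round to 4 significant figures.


dG is in kJ/mol; multiply by 1000 to match R in J/(mol*K).
RT = 8.314 * 451 = 3749.614 J/mol
exponent = -dG*1000 / (RT) = -(-11.83*1000) / 3749.614 = 3.15499142
K = exp(3.15499142)
K = 23.452836, rounded to 4 significant figures:

23.45


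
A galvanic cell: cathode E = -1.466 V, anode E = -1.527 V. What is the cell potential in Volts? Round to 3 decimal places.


Standard cell potential: E_cell = E_cathode - E_anode.
E_cell = -1.466 - (-1.527)
E_cell = 0.061 V, rounded to 3 dp:

0.061 V


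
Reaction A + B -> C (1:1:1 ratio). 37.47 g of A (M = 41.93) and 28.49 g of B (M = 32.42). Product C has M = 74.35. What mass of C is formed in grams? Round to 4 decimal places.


Find moles of each reactant; the smaller value is the limiting reagent in a 1:1:1 reaction, so moles_C equals moles of the limiter.
n_A = mass_A / M_A = 37.47 / 41.93 = 0.893632 mol
n_B = mass_B / M_B = 28.49 / 32.42 = 0.878779 mol
Limiting reagent: B (smaller), n_limiting = 0.878779 mol
mass_C = n_limiting * M_C = 0.878779 * 74.35
mass_C = 65.33721865 g, rounded to 4 dp:

65.3372 g


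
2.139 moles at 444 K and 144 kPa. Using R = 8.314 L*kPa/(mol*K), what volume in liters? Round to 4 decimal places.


PV = nRT, solve for V = nRT / P.
nRT = 2.139 * 8.314 * 444 = 7895.9388
V = 7895.9388 / 144
V = 54.83290833 L, rounded to 4 dp:

54.8329 L


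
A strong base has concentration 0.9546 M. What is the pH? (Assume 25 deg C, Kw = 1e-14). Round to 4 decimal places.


A strong base dissociates completely, so [OH-] equals the given concentration.
pOH = -log10([OH-]) = -log10(0.9546) = 0.020179
pH = 14 - pOH = 14 - 0.020179
pH = 13.979821, rounded to 4 dp:

13.9798


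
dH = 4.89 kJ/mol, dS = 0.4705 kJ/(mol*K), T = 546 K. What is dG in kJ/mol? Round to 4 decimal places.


Gibbs: dG = dH - T*dS (consistent units, dS already in kJ/(mol*K)).
T*dS = 546 * 0.4705 = 256.893
dG = 4.89 - (256.893)
dG = -252.003 kJ/mol, rounded to 4 dp:

-252.0030 kJ/mol


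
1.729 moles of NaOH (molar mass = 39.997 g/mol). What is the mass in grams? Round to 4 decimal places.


mass = n * M
mass = 1.729 * 39.997
mass = 69.154813 g, rounded to 4 dp:

69.1548 g


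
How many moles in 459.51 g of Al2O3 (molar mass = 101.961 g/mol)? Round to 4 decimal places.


n = mass / M
n = 459.51 / 101.961
n = 4.50672316 mol, rounded to 4 dp:

4.5067 mol


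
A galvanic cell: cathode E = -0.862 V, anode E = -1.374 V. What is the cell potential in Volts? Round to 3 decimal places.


Standard cell potential: E_cell = E_cathode - E_anode.
E_cell = -0.862 - (-1.374)
E_cell = 0.512 V, rounded to 3 dp:

0.512 V


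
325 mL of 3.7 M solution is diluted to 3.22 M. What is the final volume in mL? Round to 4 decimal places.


Dilution: M1*V1 = M2*V2, solve for V2.
V2 = M1*V1 / M2
V2 = 3.7 * 325 / 3.22
V2 = 1202.5 / 3.22
V2 = 373.44720497 mL, rounded to 4 dp:

373.4472 mL


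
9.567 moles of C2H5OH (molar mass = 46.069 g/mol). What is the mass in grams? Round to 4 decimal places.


mass = n * M
mass = 9.567 * 46.069
mass = 440.742123 g, rounded to 4 dp:

440.7421 g


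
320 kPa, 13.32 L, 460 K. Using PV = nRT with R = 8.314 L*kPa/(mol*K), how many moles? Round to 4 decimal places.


PV = nRT, solve for n = PV / (RT).
PV = 320 * 13.32 = 4262.4
RT = 8.314 * 460 = 3824.44
n = 4262.4 / 3824.44
n = 1.11451611 mol, rounded to 4 dp:

1.1145 mol


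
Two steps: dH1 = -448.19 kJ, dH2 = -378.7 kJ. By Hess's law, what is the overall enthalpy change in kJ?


Hess's law: enthalpy is a state function, so add the step enthalpies.
dH_total = dH1 + dH2 = -448.19 + (-378.7)
dH_total = -826.89 kJ:

-826.89 kJ


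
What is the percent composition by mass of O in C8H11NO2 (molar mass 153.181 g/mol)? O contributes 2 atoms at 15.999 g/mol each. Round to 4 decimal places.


pct = 100 * (n_elem * M_elem) / M_total
mass_contribution = 2 * 15.999 = 31.998 g/mol
pct = 100 * 31.998 / 153.181
pct = 20.88901365 %, rounded to 4 dp:

20.8890 %


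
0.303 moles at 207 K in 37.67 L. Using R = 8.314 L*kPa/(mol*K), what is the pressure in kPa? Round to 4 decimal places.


PV = nRT, solve for P = nRT / V.
nRT = 0.303 * 8.314 * 207 = 521.4624
P = 521.4624 / 37.67
P = 13.84290948 kPa, rounded to 4 dp:

13.8429 kPa


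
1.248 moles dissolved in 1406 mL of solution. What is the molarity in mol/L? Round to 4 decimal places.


Convert volume to liters: V_L = V_mL / 1000.
V_L = 1406 / 1000 = 1.406 L
M = n / V_L = 1.248 / 1.406
M = 0.88762447 mol/L, rounded to 4 dp:

0.8876 mol/L


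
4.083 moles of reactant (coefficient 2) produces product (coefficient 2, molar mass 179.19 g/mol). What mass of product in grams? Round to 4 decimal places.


Use the coefficient ratio to convert reactant moles to product moles, then multiply by the product's molar mass.
moles_P = moles_R * (coeff_P / coeff_R) = 4.083 * (2/2) = 4.083
mass_P = moles_P * M_P = 4.083 * 179.19
mass_P = 731.63277 g, rounded to 4 dp:

731.6328 g


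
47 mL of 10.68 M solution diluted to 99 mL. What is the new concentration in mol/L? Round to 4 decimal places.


Dilution: M1*V1 = M2*V2, solve for M2.
M2 = M1*V1 / V2
M2 = 10.68 * 47 / 99
M2 = 501.96 / 99
M2 = 5.07030303 mol/L, rounded to 4 dp:

5.0703 mol/L


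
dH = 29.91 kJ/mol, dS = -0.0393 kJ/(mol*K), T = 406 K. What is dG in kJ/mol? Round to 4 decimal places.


Gibbs: dG = dH - T*dS (consistent units, dS already in kJ/(mol*K)).
T*dS = 406 * -0.0393 = -15.9558
dG = 29.91 - (-15.9558)
dG = 45.8658 kJ/mol, rounded to 4 dp:

45.8658 kJ/mol


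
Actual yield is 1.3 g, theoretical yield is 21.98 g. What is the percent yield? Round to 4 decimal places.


% yield = 100 * actual / theoretical
% yield = 100 * 1.3 / 21.98
% yield = 5.9144677 %, rounded to 4 dp:

5.9145 %


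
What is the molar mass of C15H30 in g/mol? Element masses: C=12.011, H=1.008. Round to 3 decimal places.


M = sum(count * atomic_mass) over atoms.
M = 15*12.011 + 30*1.008
M = 180.165 + 30.24
M = 210.405 g/mol, rounded to 3 dp:

210.405 g/mol


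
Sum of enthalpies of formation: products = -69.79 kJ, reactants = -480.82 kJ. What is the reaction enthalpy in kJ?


dH_rxn = sum(dH_f products) - sum(dH_f reactants)
dH_rxn = -69.79 - (-480.82)
dH_rxn = 411.03 kJ:

411.03 kJ


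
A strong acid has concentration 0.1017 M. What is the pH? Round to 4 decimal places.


A strong acid dissociates completely, so [H+] equals the given concentration.
pH = -log10([H+]) = -log10(0.1017)
pH = 0.99267905, rounded to 4 dp:

0.9927


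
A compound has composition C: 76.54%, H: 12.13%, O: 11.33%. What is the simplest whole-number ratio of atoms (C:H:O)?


Assume 100 g of compound, divide each mass% by atomic mass to get moles, then normalize by the smallest to get a raw atom ratio.
Moles per 100 g: C: 76.54/12.011 = 6.3725, H: 12.13/1.008 = 12.0337, O: 11.33/15.999 = 0.7082
Raw ratio (divide by min = 0.7082): C: 8.999, H: 16.993, O: 1.0
Multiply by 1 to clear fractions: C: 8.999 ~= 9, H: 16.993 ~= 17, O: 1.0 ~= 1
Reduce by GCD to get the simplest whole-number ratio:

9:17:1


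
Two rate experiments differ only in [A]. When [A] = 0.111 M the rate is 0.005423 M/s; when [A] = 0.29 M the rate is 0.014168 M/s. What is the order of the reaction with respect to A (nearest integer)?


Rate is proportional to [A]^n, so rate2/rate1 = ([A]2/[A]1)^n. Take logs to solve for n.
rate2/rate1 = 0.014168 / 0.005423 = 2.6126
[A]2/[A]1 = 0.29 / 0.111 = 2.6126
n = ln(2.6126) / ln(2.6126) = 1.0
Nearest integer order:

1


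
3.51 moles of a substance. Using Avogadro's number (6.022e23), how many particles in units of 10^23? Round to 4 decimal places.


N = n * NA, then divide by 1e23 for the requested units.
N / 1e23 = n * 6.022
N / 1e23 = 3.51 * 6.022
N / 1e23 = 21.13722, rounded to 4 dp:

21.1372


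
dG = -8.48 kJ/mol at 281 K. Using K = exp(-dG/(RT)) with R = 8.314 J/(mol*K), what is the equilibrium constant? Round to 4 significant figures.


dG is in kJ/mol; multiply by 1000 to match R in J/(mol*K).
RT = 8.314 * 281 = 2336.234 J/mol
exponent = -dG*1000 / (RT) = -(-8.48*1000) / 2336.234 = 3.62977339
K = exp(3.62977339)
K = 37.704271, rounded to 4 significant figures:

37.70


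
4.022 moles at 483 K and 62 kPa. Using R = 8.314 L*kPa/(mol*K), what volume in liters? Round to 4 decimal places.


PV = nRT, solve for V = nRT / P.
nRT = 4.022 * 8.314 * 483 = 16150.9926
V = 16150.9926 / 62
V = 260.49988065 L, rounded to 4 dp:

260.4999 L


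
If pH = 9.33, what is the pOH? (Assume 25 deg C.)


At 25 deg C, pH + pOH = 14.
pOH = 14 - pH = 14 - 9.33
pOH = 4.67:

4.67


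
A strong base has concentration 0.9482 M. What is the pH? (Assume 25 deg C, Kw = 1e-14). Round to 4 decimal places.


A strong base dissociates completely, so [OH-] equals the given concentration.
pOH = -log10([OH-]) = -log10(0.9482) = 0.0231
pH = 14 - pOH = 14 - 0.0231
pH = 13.9769, rounded to 4 dp:

13.9769


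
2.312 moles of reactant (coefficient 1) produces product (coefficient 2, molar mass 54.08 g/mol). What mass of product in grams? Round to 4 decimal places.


Use the coefficient ratio to convert reactant moles to product moles, then multiply by the product's molar mass.
moles_P = moles_R * (coeff_P / coeff_R) = 2.312 * (2/1) = 4.624
mass_P = moles_P * M_P = 4.624 * 54.08
mass_P = 250.06592 g, rounded to 4 dp:

250.0659 g


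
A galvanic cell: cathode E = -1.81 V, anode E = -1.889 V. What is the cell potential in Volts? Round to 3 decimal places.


Standard cell potential: E_cell = E_cathode - E_anode.
E_cell = -1.81 - (-1.889)
E_cell = 0.079 V, rounded to 3 dp:

0.079 V
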